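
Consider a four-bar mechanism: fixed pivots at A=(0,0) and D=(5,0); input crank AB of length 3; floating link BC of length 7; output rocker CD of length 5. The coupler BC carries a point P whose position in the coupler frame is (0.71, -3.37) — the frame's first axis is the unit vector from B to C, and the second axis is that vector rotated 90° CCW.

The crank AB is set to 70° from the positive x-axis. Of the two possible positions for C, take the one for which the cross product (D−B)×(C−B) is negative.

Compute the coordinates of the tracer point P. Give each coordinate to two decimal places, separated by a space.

A=(0,0), D=(5.00,0)
B = A + 3.00·(cos70°, sin70°) = (1.0261, 2.8191)
|BD| = 4.8723
circle(B,7.00) ∩ circle(D,5.00): a=4.8991, h=4.9999
  candidates: C₊=(7.9147,4.0626) cross=24.361; C₋=(2.1289,-4.0935) cross=-24.361
  mode - wants cross < 0 → take C=(2.1289,-4.0935) (cross=-24.361)
ex = (C−B)/|BC| = (0.1575,-0.9875); ey = (0.9875,0.1575)
P = B + 0.71·ex + -3.37·ey = (-2.1900,1.5870)

-2.19 1.59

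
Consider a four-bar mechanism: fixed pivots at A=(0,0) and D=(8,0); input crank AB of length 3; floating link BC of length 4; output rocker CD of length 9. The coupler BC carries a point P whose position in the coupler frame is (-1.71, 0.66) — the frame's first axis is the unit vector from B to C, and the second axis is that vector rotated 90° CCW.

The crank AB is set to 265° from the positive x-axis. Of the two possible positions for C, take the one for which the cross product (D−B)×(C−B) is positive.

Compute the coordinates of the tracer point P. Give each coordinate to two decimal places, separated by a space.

-0.62 -4.79

A=(0,0), D=(8.00,0)
B = A + 3.00·(cos265°, sin265°) = (-0.2615, -2.9886)
|BD| = 8.7854
circle(B,4.00) ∩ circle(D,9.00): a=0.6934, h=3.9394
  candidates: C₊=(-0.9495,0.9518) cross=34.610; C₋=(1.7307,-6.4572) cross=-34.610
  mode + wants cross > 0 → take C=(-0.9495,0.9518) (cross=34.610)
ex = (C−B)/|BC| = (-0.1720,0.9851); ey = (-0.9851,-0.1720)
P = B + -1.71·ex + 0.66·ey = (-0.6175,-4.7866)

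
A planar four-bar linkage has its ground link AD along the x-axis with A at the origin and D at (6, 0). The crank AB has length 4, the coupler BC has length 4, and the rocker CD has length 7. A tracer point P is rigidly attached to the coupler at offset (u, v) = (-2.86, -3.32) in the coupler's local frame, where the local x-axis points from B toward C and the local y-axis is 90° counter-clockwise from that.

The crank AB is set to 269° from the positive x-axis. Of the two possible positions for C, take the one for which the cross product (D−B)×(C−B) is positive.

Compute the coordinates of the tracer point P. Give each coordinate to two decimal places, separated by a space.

3.82 -6.01

A=(0,0), D=(6.00,0)
B = A + 4.00·(cos269°, sin269°) = (-0.0698, -3.9994)
|BD| = 7.2690
circle(B,4.00) ∩ circle(D,7.00): a=1.3646, h=3.7601
  candidates: C₊=(-0.9992,-0.1088) cross=27.332; C₋=(3.1384,-6.3884) cross=-27.332
  mode + wants cross > 0 → take C=(-0.9992,-0.1088) (cross=27.332)
ex = (C−B)/|BC| = (-0.2323,0.9726); ey = (-0.9726,-0.2323)
P = B + -2.86·ex + -3.32·ey = (3.8238,-6.0098)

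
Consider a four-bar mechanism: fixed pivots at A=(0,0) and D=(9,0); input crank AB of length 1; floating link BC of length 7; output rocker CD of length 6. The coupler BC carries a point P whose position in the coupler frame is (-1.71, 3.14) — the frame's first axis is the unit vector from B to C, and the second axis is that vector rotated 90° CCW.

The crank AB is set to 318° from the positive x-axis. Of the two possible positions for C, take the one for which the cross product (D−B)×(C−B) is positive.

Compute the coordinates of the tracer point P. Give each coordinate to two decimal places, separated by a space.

-2.76 0.05

A=(0,0), D=(9.00,0)
B = A + 1.00·(cos318°, sin318°) = (0.7431, -0.6691)
|BD| = 8.2839
circle(B,7.00) ∩ circle(D,6.00): a=4.9266, h=4.9728
  candidates: C₊=(5.2520,4.6853) cross=41.194; C₋=(6.0553,-5.2277) cross=-41.194
  mode + wants cross > 0 → take C=(5.2520,4.6853) (cross=41.194)
ex = (C−B)/|BC| = (0.6441,0.7649); ey = (-0.7649,0.6441)
P = B + -1.71·ex + 3.14·ey = (-2.7602,0.0454)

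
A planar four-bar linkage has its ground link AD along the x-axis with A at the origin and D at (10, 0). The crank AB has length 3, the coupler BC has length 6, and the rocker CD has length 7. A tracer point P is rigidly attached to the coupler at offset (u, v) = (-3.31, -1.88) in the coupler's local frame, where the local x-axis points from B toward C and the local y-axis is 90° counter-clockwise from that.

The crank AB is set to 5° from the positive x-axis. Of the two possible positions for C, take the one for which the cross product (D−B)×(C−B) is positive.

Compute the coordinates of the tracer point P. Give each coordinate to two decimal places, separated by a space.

A=(0,0), D=(10.00,0)
B = A + 3.00·(cos5°, sin5°) = (2.9886, 0.2615)
|BD| = 7.0163
circle(B,6.00) ∩ circle(D,7.00): a=2.5817, h=5.4161
  candidates: C₊=(5.7704,5.5776) cross=38.001; C₋=(5.3667,-5.2471) cross=-38.001
  mode + wants cross > 0 → take C=(5.7704,5.5776) (cross=38.001)
ex = (C−B)/|BC| = (0.4636,0.8860); ey = (-0.8860,0.4636)
P = B + -3.31·ex + -1.88·ey = (3.1197,-3.5429)

3.12 -3.54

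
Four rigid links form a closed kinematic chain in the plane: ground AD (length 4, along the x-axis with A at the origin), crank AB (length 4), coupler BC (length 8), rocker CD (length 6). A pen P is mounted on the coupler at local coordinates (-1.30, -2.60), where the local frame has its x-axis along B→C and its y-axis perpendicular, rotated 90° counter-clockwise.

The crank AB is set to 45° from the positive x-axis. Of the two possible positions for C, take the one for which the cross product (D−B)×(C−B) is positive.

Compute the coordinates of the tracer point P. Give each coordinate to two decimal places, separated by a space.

0.48 1.11

A=(0,0), D=(4.00,0)
B = A + 4.00·(cos45°, sin45°) = (2.8284, 2.8284)
|BD| = 3.0615
circle(B,8.00) ∩ circle(D,6.00): a=6.1037, h=5.1715
  candidates: C₊=(9.9421,-0.8316) cross=15.832; C₋=(0.3863,-4.7897) cross=-15.832
  mode + wants cross > 0 → take C=(9.9421,-0.8316) (cross=15.832)
ex = (C−B)/|BC| = (0.8892,-0.4575); ey = (0.4575,0.8892)
P = B + -1.30·ex + -2.60·ey = (0.4829,1.1112)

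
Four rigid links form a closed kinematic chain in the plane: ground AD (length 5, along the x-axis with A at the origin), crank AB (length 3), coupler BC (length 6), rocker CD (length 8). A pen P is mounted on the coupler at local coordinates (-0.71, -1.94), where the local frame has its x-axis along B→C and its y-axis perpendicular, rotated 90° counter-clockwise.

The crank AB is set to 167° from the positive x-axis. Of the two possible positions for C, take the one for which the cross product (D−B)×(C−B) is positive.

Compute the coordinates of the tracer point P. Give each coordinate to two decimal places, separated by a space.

-1.50 -0.83

A=(0,0), D=(5.00,0)
B = A + 3.00·(cos167°, sin167°) = (-2.9231, 0.6749)
|BD| = 7.9518
circle(B,6.00) ∩ circle(D,8.00): a=2.2153, h=5.5761
  candidates: C₊=(-0.2426,6.0428) cross=44.340; C₋=(-1.1890,-5.0691) cross=-44.340
  mode + wants cross > 0 → take C=(-0.2426,6.0428) (cross=44.340)
ex = (C−B)/|BC| = (0.4468,0.8947); ey = (-0.8947,0.4468)
P = B + -0.71·ex + -1.94·ey = (-1.5047,-0.8271)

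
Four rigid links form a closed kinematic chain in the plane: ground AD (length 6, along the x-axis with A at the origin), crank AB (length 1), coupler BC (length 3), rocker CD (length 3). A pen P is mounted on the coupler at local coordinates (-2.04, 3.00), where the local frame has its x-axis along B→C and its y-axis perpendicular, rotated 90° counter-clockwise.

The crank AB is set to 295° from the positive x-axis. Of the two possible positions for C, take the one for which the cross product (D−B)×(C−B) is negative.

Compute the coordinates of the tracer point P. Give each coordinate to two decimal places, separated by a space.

A=(0,0), D=(6.00,0)
B = A + 1.00·(cos295°, sin295°) = (0.4226, -0.9063)
|BD| = 5.6505
circle(B,3.00) ∩ circle(D,3.00): a=2.8253, h=1.0089
  candidates: C₊=(3.0495,0.5427) cross=5.701; C₋=(3.3731,-1.4490) cross=-5.701
  mode - wants cross < 0 → take C=(3.3731,-1.4490) (cross=-5.701)
ex = (C−B)/|BC| = (0.9835,-0.1809); ey = (0.1809,0.9835)
P = B + -2.04·ex + 3.00·ey = (-1.0411,2.4132)

-1.04 2.41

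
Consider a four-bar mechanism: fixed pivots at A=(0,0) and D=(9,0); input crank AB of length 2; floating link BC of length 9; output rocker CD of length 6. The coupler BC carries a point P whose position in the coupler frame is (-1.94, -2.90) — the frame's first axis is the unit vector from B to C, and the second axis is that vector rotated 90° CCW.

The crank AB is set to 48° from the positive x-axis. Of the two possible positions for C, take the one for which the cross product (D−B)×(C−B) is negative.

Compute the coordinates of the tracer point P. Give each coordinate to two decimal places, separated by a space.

-2.14 1.23

A=(0,0), D=(9.00,0)
B = A + 2.00·(cos48°, sin48°) = (1.3383, 1.4863)
|BD| = 7.8046
circle(B,9.00) ∩ circle(D,6.00): a=6.7852, h=5.9128
  candidates: C₊=(9.1253,5.9987) cross=46.147; C₋=(6.8733,-5.6104) cross=-46.147
  mode - wants cross < 0 → take C=(6.8733,-5.6104) (cross=-46.147)
ex = (C−B)/|BC| = (0.6150,-0.7885); ey = (0.7885,0.6150)
P = B + -1.94·ex + -2.90·ey = (-2.1416,1.2325)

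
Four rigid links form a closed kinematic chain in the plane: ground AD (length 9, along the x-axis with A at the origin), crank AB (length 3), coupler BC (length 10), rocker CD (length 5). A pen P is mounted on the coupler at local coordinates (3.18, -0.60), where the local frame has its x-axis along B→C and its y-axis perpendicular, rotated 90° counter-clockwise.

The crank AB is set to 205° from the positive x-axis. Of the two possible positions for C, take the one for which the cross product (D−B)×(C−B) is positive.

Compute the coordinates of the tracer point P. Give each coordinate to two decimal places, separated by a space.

0.32 -0.14

A=(0,0), D=(9.00,0)
B = A + 3.00·(cos205°, sin205°) = (-2.7189, -1.2679)
|BD| = 11.7873
circle(B,10.00) ∩ circle(D,5.00): a=9.0750, h=4.2004
  candidates: C₊=(5.8517,3.8843) cross=49.512; C₋=(6.7553,-4.4678) cross=-49.512
  mode + wants cross > 0 → take C=(5.8517,3.8843) (cross=49.512)
ex = (C−B)/|BC| = (0.8571,0.5152); ey = (-0.5152,0.8571)
P = B + 3.18·ex + -0.60·ey = (0.3157,-0.1437)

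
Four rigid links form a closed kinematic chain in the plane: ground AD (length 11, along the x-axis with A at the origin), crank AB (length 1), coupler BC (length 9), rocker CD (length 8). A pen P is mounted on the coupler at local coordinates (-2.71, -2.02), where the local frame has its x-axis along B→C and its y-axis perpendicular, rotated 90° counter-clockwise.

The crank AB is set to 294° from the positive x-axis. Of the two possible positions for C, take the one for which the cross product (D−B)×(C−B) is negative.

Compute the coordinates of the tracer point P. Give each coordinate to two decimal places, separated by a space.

A=(0,0), D=(11.00,0)
B = A + 1.00·(cos294°, sin294°) = (0.4067, -0.9135)
|BD| = 10.6326
circle(B,9.00) ∩ circle(D,8.00): a=6.1157, h=6.6029
  candidates: C₊=(5.9325,6.1904) cross=70.206; C₋=(7.0672,-6.9665) cross=-70.206
  mode - wants cross < 0 → take C=(7.0672,-6.9665) (cross=-70.206)
ex = (C−B)/|BC| = (0.7400,-0.6726); ey = (0.6726,0.7400)
P = B + -2.71·ex + -2.02·ey = (-2.9574,-0.5858)

-2.96 -0.59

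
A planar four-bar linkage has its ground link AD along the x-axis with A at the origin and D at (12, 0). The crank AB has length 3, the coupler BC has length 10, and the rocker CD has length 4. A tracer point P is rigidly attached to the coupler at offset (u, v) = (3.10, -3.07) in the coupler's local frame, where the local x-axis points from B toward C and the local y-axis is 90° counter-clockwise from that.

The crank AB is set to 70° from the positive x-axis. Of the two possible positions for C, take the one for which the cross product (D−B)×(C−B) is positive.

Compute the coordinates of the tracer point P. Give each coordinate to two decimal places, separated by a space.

4.43 0.09

A=(0,0), D=(12.00,0)
B = A + 3.00·(cos70°, sin70°) = (1.0261, 2.8191)
|BD| = 11.3302
circle(B,10.00) ∩ circle(D,4.00): a=9.3720, h=3.4879
  candidates: C₊=(10.9712,3.8654) cross=39.519; C₋=(9.2355,-2.8910) cross=-39.519
  mode + wants cross > 0 → take C=(10.9712,3.8654) (cross=39.519)
ex = (C−B)/|BC| = (0.9945,0.1046); ey = (-0.1046,0.9945)
P = B + 3.10·ex + -3.07·ey = (4.4303,0.0903)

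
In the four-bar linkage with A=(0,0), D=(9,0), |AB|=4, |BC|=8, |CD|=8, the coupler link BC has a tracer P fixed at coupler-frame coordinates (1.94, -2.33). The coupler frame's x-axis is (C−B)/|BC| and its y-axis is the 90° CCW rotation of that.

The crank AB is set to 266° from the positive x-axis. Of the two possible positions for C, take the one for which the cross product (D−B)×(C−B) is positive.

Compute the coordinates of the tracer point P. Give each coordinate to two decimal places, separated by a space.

2.49 -2.76

A=(0,0), D=(9.00,0)
B = A + 4.00·(cos266°, sin266°) = (-0.2790, -3.9903)
|BD| = 10.1006
circle(B,8.00) ∩ circle(D,8.00): a=5.0503, h=6.2044
  candidates: C₊=(1.9094,3.7046) cross=62.668; C₋=(6.8115,-7.6948) cross=-62.668
  mode + wants cross > 0 → take C=(1.9094,3.7046) (cross=62.668)
ex = (C−B)/|BC| = (0.2736,0.9619); ey = (-0.9619,0.2736)
P = B + 1.94·ex + -2.33·ey = (2.4928,-2.7616)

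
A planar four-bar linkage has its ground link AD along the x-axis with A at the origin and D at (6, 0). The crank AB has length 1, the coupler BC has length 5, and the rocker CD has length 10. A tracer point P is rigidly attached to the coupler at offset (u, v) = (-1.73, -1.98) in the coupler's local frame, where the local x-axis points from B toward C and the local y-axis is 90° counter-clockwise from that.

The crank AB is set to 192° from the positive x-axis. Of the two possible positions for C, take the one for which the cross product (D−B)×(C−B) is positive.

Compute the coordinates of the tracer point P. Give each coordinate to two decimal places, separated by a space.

1.53 -0.99

A=(0,0), D=(6.00,0)
B = A + 1.00·(cos192°, sin192°) = (-0.9781, -0.2079)
|BD| = 6.9812
circle(B,5.00) ∩ circle(D,10.00): a=-1.8809, h=4.6327
  candidates: C₊=(-2.9962,4.3667) cross=32.342; C₋=(-2.7203,-4.8946) cross=-32.342
  mode + wants cross > 0 → take C=(-2.9962,4.3667) (cross=32.342)
ex = (C−B)/|BC| = (-0.4036,0.9149); ey = (-0.9149,-0.4036)
P = B + -1.73·ex + -1.98·ey = (1.5317,-0.9916)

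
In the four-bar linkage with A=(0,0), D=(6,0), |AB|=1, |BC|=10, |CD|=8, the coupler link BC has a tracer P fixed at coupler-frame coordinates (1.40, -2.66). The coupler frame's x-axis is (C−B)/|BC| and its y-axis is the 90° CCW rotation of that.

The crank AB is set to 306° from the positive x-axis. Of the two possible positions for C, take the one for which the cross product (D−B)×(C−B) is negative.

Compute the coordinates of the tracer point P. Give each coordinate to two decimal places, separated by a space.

A=(0,0), D=(6.00,0)
B = A + 1.00·(cos306°, sin306°) = (0.5878, -0.8090)
|BD| = 5.4723
circle(B,10.00) ∩ circle(D,8.00): a=6.0254, h=7.9809
  candidates: C₊=(5.3671,7.9749) cross=43.674; C₋=(7.7269,-7.8114) cross=-43.674
  mode - wants cross < 0 → take C=(7.7269,-7.8114) (cross=-43.674)
ex = (C−B)/|BC| = (0.7139,-0.7002); ey = (0.7002,0.7139)
P = B + 1.40·ex + -2.66·ey = (-0.2754,-3.6883)

-0.28 -3.69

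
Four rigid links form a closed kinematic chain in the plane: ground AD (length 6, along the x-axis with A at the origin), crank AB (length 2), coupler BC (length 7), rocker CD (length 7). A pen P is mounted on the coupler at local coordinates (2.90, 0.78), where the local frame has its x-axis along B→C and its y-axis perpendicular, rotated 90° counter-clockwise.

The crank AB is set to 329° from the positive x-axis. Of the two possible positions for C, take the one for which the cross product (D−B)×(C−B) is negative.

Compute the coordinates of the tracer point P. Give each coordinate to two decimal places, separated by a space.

3.91 -3.08

A=(0,0), D=(6.00,0)
B = A + 2.00·(cos329°, sin329°) = (1.7143, -1.0301)
|BD| = 4.4077
circle(B,7.00) ∩ circle(D,7.00): a=2.2039, h=6.6440
  candidates: C₊=(2.3045,5.9450) cross=29.285; C₋=(5.4099,-6.9751) cross=-29.285
  mode - wants cross < 0 → take C=(5.4099,-6.9751) (cross=-29.285)
ex = (C−B)/|BC| = (0.5279,-0.8493); ey = (0.8493,0.5279)
P = B + 2.90·ex + 0.78·ey = (3.9078,-3.0812)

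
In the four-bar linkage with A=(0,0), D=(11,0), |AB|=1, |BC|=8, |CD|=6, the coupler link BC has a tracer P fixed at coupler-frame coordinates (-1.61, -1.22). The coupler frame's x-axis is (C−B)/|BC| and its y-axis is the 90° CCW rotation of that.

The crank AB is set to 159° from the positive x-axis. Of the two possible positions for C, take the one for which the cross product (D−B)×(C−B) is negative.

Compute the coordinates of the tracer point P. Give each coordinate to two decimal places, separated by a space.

A=(0,0), D=(11.00,0)
B = A + 1.00·(cos159°, sin159°) = (-0.9336, 0.3584)
|BD| = 11.9390
circle(B,8.00) ∩ circle(D,6.00): a=7.1421, h=3.6042
  candidates: C₊=(6.3135,3.7466) cross=43.030; C₋=(6.0971,-3.4586) cross=-43.030
  mode - wants cross < 0 → take C=(6.0971,-3.4586) (cross=-43.030)
ex = (C−B)/|BC| = (0.8788,-0.4771); ey = (0.4771,0.8788)
P = B + -1.61·ex + -1.22·ey = (-2.9306,0.0543)

-2.93 0.05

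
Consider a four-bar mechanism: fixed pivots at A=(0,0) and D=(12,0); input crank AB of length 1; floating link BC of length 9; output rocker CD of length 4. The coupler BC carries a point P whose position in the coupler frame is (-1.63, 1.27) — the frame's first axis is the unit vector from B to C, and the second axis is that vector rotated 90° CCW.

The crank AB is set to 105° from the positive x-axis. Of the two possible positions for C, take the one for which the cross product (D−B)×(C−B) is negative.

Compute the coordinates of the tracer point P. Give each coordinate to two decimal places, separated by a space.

-1.45 2.65

A=(0,0), D=(12.00,0)
B = A + 1.00·(cos105°, sin105°) = (-0.2588, 0.9659)
|BD| = 12.2968
circle(B,9.00) ∩ circle(D,4.00): a=8.7914, h=1.9266
  candidates: C₊=(8.6567,2.1960) cross=23.691; C₋=(8.3540,-1.6453) cross=-23.691
  mode - wants cross < 0 → take C=(8.3540,-1.6453) (cross=-23.691)
ex = (C−B)/|BC| = (0.9570,-0.2901); ey = (0.2901,0.9570)
P = B + -1.63·ex + 1.27·ey = (-1.4502,2.6542)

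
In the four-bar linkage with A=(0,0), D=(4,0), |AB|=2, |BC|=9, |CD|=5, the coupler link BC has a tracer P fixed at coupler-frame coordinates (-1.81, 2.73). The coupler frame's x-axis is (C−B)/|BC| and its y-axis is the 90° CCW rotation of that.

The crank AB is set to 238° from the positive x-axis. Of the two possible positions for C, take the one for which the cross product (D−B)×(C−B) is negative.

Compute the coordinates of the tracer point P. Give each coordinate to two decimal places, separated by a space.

A=(0,0), D=(4.00,0)
B = A + 2.00·(cos238°, sin238°) = (-1.0598, -1.6961)
|BD| = 5.3365
circle(B,9.00) ∩ circle(D,5.00): a=7.9151, h=4.2838
  candidates: C₊=(5.0834,4.8812) cross=22.861; C₋=(7.8064,-3.2421) cross=-22.861
  mode - wants cross < 0 → take C=(7.8064,-3.2421) (cross=-22.861)
ex = (C−B)/|BC| = (0.9851,-0.1718); ey = (0.1718,0.9851)
P = B + -1.81·ex + 2.73·ey = (-2.3740,1.3042)

-2.37 1.30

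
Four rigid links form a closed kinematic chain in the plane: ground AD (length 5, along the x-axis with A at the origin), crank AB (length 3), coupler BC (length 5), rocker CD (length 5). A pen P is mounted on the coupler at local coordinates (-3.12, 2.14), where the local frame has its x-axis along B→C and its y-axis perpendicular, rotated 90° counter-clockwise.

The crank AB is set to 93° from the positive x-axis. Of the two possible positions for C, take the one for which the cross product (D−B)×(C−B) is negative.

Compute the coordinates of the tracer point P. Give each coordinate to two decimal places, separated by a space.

A=(0,0), D=(5.00,0)
B = A + 3.00·(cos93°, sin93°) = (-0.1570, 2.9959)
|BD| = 5.9641
circle(B,5.00) ∩ circle(D,5.00): a=2.9820, h=4.0134
  candidates: C₊=(4.4375,4.9683) cross=23.936; C₋=(0.4055,-1.9724) cross=-23.936
  mode - wants cross < 0 → take C=(0.4055,-1.9724) (cross=-23.936)
ex = (C−B)/|BC| = (0.1125,-0.9937); ey = (0.9937,0.1125)
P = B + -3.12·ex + 2.14·ey = (1.6184,6.3368)

1.62 6.34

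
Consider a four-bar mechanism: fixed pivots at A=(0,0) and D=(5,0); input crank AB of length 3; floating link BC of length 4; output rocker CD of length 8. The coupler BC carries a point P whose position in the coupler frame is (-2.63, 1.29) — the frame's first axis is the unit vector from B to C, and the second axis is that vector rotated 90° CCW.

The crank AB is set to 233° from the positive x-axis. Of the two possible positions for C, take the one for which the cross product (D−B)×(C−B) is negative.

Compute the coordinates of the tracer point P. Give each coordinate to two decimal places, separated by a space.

A=(0,0), D=(5.00,0)
B = A + 3.00·(cos233°, sin233°) = (-1.8054, -2.3959)
|BD| = 7.2149
circle(B,4.00) ∩ circle(D,8.00): a=0.2810, h=3.9901
  candidates: C₊=(-2.8654,1.4611) cross=28.788; C₋=(-0.2154,-6.0663) cross=-28.788
  mode - wants cross < 0 → take C=(-0.2154,-6.0663) (cross=-28.788)
ex = (C−B)/|BC| = (0.3975,-0.9176); ey = (0.9176,0.3975)
P = B + -2.63·ex + 1.29·ey = (-1.6672,0.5302)

-1.67 0.53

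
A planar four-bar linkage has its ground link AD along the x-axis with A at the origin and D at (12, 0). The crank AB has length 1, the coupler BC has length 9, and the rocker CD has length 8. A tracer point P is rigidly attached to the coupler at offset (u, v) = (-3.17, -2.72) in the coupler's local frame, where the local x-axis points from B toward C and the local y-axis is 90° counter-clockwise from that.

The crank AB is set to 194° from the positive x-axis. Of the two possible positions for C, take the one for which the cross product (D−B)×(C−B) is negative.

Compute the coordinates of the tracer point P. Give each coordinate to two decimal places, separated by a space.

A=(0,0), D=(12.00,0)
B = A + 1.00·(cos194°, sin194°) = (-0.9703, -0.2419)
|BD| = 12.9726
circle(B,9.00) ∩ circle(D,8.00): a=7.1415, h=5.4771
  candidates: C₊=(6.0678,5.3674) cross=71.052; C₋=(6.2721,-5.5849) cross=-71.052
  mode - wants cross < 0 → take C=(6.2721,-5.5849) (cross=-71.052)
ex = (C−B)/|BC| = (0.8047,-0.5937); ey = (0.5937,0.8047)
P = B + -3.17·ex + -2.72·ey = (-5.1360,-0.5488)

-5.14 -0.55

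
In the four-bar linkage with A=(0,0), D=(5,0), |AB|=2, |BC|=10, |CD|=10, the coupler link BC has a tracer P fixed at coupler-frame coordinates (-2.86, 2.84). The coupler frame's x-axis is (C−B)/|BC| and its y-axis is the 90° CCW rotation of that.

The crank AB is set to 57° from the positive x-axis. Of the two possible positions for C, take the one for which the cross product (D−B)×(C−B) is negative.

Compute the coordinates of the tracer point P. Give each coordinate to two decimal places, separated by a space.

A=(0,0), D=(5.00,0)
B = A + 2.00·(cos57°, sin57°) = (1.0893, 1.6773)
|BD| = 4.2553
circle(B,10.00) ∩ circle(D,10.00): a=2.1276, h=9.7710
  candidates: C₊=(6.8962,9.8186) cross=41.578; C₋=(-0.8069,-8.1412) cross=-41.578
  mode - wants cross < 0 → take C=(-0.8069,-8.1412) (cross=-41.578)
ex = (C−B)/|BC| = (-0.1896,-0.9819); ey = (0.9819,-0.1896)
P = B + -2.86·ex + 2.84·ey = (4.4201,3.9469)

4.42 3.95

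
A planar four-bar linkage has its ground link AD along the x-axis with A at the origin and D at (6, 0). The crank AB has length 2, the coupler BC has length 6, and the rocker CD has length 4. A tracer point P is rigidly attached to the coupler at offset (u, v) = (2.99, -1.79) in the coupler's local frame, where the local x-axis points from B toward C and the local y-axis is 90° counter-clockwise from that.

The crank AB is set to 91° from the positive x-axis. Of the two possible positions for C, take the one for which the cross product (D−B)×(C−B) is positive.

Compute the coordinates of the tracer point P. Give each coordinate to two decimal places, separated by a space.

3.38 1.30

A=(0,0), D=(6.00,0)
B = A + 2.00·(cos91°, sin91°) = (-0.0349, 1.9997)
|BD| = 6.3576
circle(B,6.00) ∩ circle(D,4.00): a=4.7517, h=3.6635
  candidates: C₊=(5.6279,3.9827) cross=23.291; C₋=(3.3233,-2.9725) cross=-23.291
  mode + wants cross > 0 → take C=(5.6279,3.9827) (cross=23.291)
ex = (C−B)/|BC| = (0.9438,0.3305); ey = (-0.3305,0.9438)
P = B + 2.99·ex + -1.79·ey = (3.3787,1.2985)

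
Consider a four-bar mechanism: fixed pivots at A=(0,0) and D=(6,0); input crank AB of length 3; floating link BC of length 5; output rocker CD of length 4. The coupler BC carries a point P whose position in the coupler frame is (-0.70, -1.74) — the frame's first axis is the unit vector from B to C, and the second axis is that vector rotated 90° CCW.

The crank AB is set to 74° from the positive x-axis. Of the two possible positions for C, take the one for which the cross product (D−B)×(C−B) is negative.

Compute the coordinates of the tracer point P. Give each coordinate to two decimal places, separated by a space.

-1.05 2.98

A=(0,0), D=(6.00,0)
B = A + 3.00·(cos74°, sin74°) = (0.8269, 2.8838)
|BD| = 5.9226
circle(B,5.00) ∩ circle(D,4.00): a=3.7211, h=3.3397
  candidates: C₊=(5.7032,3.9890) cross=19.780; C₋=(2.4510,-1.8451) cross=-19.780
  mode - wants cross < 0 → take C=(2.4510,-1.8451) (cross=-19.780)
ex = (C−B)/|BC| = (0.3248,-0.9458); ey = (0.9458,0.3248)
P = B + -0.70·ex + -1.74·ey = (-1.0461,2.9807)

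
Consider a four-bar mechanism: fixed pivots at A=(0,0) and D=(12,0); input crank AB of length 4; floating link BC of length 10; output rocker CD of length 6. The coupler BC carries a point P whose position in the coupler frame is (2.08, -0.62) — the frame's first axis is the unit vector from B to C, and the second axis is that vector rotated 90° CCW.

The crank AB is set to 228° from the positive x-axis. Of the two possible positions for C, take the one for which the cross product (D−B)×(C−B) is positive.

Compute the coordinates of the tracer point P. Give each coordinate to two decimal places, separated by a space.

A=(0,0), D=(12.00,0)
B = A + 4.00·(cos228°, sin228°) = (-2.6765, -2.9726)
|BD| = 14.9745
circle(B,10.00) ∩ circle(D,6.00): a=9.6242, h=2.7156
  candidates: C₊=(6.2171,1.5994) cross=40.664; C₋=(7.2952,-3.7236) cross=-40.664
  mode + wants cross > 0 → take C=(6.2171,1.5994) (cross=40.664)
ex = (C−B)/|BC| = (0.8894,0.4572); ey = (-0.4572,0.8894)
P = B + 2.08·ex + -0.62·ey = (-0.5432,-2.5730)

-0.54 -2.57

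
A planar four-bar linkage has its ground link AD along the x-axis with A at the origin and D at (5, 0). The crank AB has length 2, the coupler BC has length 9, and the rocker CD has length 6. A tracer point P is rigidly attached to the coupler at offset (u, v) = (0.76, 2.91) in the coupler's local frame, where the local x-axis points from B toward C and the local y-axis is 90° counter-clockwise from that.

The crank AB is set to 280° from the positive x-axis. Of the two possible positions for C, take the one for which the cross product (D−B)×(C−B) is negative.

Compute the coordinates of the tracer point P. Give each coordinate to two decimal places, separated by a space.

1.89 0.61

A=(0,0), D=(5.00,0)
B = A + 2.00·(cos280°, sin280°) = (0.3473, -1.9696)
|BD| = 5.0524
circle(B,9.00) ∩ circle(D,6.00): a=6.9795, h=5.6821
  candidates: C₊=(4.5595,5.9838) cross=28.708; C₋=(8.9897,-4.4813) cross=-28.708
  mode - wants cross < 0 → take C=(8.9897,-4.4813) (cross=-28.708)
ex = (C−B)/|BC| = (0.9603,-0.2791); ey = (0.2791,0.9603)
P = B + 0.76·ex + 2.91·ey = (1.8892,0.6127)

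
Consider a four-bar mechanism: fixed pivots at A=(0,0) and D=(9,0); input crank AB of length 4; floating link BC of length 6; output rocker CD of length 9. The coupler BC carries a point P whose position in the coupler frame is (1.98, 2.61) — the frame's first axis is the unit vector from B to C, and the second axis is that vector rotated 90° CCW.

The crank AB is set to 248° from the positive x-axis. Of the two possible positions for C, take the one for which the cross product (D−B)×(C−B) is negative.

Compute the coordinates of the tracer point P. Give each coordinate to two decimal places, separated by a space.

1.61 -2.67

A=(0,0), D=(9.00,0)
B = A + 4.00·(cos248°, sin248°) = (-1.4984, -3.7087)
|BD| = 11.1343
circle(B,6.00) ∩ circle(D,9.00): a=3.5463, h=4.8398
  candidates: C₊=(0.2333,2.0359) cross=53.887; C₋=(3.4575,-7.0909) cross=-53.887
  mode - wants cross < 0 → take C=(3.4575,-7.0909) (cross=-53.887)
ex = (C−B)/|BC| = (0.8260,-0.5637); ey = (0.5637,0.8260)
P = B + 1.98·ex + 2.61·ey = (1.6083,-2.6690)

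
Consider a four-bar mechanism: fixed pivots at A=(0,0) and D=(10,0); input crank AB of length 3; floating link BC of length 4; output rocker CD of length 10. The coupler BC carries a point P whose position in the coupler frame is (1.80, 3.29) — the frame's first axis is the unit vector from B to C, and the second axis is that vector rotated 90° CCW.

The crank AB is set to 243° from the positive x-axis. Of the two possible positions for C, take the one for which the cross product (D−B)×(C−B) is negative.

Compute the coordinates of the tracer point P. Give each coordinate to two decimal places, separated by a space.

A=(0,0), D=(10.00,0)
B = A + 3.00·(cos243°, sin243°) = (-1.3620, -2.6730)
|BD| = 11.6722
circle(B,4.00) ∩ circle(D,10.00): a=2.2378, h=3.3155
  candidates: C₊=(0.0571,1.0668) cross=38.699; C₋=(1.5756,-5.3879) cross=-38.699
  mode - wants cross < 0 → take C=(1.5756,-5.3879) (cross=-38.699)
ex = (C−B)/|BC| = (0.7344,-0.6787); ey = (0.6787,0.7344)
P = B + 1.80·ex + 3.29·ey = (2.1929,-1.4786)

2.19 -1.48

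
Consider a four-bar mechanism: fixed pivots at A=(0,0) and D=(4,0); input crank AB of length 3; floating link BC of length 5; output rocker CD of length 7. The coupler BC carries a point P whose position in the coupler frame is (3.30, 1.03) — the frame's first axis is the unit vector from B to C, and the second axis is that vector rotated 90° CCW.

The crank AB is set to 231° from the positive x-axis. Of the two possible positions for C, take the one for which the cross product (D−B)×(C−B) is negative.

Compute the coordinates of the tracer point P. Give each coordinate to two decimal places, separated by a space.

A=(0,0), D=(4.00,0)
B = A + 3.00·(cos231°, sin231°) = (-1.8880, -2.3314)
|BD| = 6.3327
circle(B,5.00) ∩ circle(D,7.00): a=1.2715, h=4.8356
  candidates: C₊=(-2.4861,2.6327) cross=30.623; C₋=(1.0745,-6.3593) cross=-30.623
  mode - wants cross < 0 → take C=(1.0745,-6.3593) (cross=-30.623)
ex = (C−B)/|BC| = (0.5925,-0.8056); ey = (0.8056,0.5925)
P = B + 3.30·ex + 1.03·ey = (0.8970,-4.3796)

0.90 -4.38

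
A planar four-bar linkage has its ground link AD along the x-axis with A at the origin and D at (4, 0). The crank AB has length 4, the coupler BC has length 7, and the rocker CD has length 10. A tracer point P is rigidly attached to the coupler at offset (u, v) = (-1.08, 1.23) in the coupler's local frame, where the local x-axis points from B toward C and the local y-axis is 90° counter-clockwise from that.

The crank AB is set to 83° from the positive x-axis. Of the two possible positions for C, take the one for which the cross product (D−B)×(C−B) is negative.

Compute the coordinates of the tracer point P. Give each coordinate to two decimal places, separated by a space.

A=(0,0), D=(4.00,0)
B = A + 4.00·(cos83°, sin83°) = (0.4875, 3.9702)
|BD| = 5.3010
circle(B,7.00) ∩ circle(D,10.00): a=-2.1600, h=6.6584
  candidates: C₊=(4.0431,9.9999) cross=35.296; C₋=(-5.9306,1.1759) cross=-35.296
  mode - wants cross < 0 → take C=(-5.9306,1.1759) (cross=-35.296)
ex = (C−B)/|BC| = (-0.9169,-0.3992); ey = (0.3992,-0.9169)
P = B + -1.08·ex + 1.23·ey = (1.9687,3.2736)

1.97 3.27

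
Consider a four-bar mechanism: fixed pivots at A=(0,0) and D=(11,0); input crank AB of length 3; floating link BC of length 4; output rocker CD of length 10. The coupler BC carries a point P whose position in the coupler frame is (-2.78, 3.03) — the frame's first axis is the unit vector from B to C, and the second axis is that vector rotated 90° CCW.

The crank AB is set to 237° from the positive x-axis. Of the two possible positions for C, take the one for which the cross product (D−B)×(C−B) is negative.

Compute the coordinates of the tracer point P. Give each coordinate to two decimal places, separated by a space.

-2.80 1.43

A=(0,0), D=(11.00,0)
B = A + 3.00·(cos237°, sin237°) = (-1.6339, -2.5160)
|BD| = 12.8820
circle(B,4.00) ∩ circle(D,10.00): a=3.1806, h=2.4256
  candidates: C₊=(1.0117,0.4841) cross=31.247; C₋=(1.9592,-4.2737) cross=-31.247
  mode - wants cross < 0 → take C=(1.9592,-4.2737) (cross=-31.247)
ex = (C−B)/|BC| = (0.8983,-0.4394); ey = (0.4394,0.8983)
P = B + -2.78·ex + 3.03·ey = (-2.7997,1.4274)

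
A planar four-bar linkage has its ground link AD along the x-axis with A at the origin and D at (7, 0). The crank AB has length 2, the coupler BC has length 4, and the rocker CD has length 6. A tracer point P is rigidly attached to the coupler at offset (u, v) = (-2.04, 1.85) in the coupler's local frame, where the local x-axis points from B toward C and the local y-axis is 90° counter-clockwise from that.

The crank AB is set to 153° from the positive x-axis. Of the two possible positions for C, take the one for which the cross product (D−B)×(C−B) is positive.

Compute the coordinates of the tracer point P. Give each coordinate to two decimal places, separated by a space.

-4.46 1.54

A=(0,0), D=(7.00,0)
B = A + 2.00·(cos153°, sin153°) = (-1.7820, 0.9080)
|BD| = 8.8288
circle(B,4.00) ∩ circle(D,6.00): a=3.2818, h=2.2869
  candidates: C₊=(1.7175,2.8453) cross=20.191; C₋=(1.2472,-1.7043) cross=-20.191
  mode + wants cross > 0 → take C=(1.7175,2.8453) (cross=20.191)
ex = (C−B)/|BC| = (0.8749,0.4843); ey = (-0.4843,0.8749)
P = B + -2.04·ex + 1.85·ey = (-4.4628,1.5385)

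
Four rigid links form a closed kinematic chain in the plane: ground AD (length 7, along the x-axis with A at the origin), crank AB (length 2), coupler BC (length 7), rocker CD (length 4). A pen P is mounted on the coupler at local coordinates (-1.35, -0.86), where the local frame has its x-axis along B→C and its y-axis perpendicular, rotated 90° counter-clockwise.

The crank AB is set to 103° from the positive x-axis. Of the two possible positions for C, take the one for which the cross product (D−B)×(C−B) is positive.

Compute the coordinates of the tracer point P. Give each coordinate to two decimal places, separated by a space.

-1.50 0.74

A=(0,0), D=(7.00,0)
B = A + 2.00·(cos103°, sin103°) = (-0.4499, 1.9487)
|BD| = 7.7006
circle(B,7.00) ∩ circle(D,4.00): a=5.9930, h=3.6172
  candidates: C₊=(6.2634,3.9316) cross=27.855; C₋=(4.4326,-3.0673) cross=-27.855
  mode + wants cross > 0 → take C=(6.2634,3.9316) (cross=27.855)
ex = (C−B)/|BC| = (0.9590,0.2833); ey = (-0.2833,0.9590)
P = B + -1.35·ex + -0.86·ey = (-1.5010,0.7416)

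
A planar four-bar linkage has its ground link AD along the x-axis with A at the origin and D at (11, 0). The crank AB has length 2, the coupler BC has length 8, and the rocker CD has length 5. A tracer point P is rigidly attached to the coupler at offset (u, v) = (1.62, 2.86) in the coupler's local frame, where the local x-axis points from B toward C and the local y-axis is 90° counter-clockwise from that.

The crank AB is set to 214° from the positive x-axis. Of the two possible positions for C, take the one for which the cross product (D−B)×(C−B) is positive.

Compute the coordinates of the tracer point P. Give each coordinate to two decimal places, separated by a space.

A=(0,0), D=(11.00,0)
B = A + 2.00·(cos214°, sin214°) = (-1.6581, -1.1184)
|BD| = 12.7074
circle(B,8.00) ∩ circle(D,5.00): a=7.8882, h=1.3326
  candidates: C₊=(6.0823,0.9033) cross=16.934; C₋=(6.3168,-1.7515) cross=-16.934
  mode + wants cross > 0 → take C=(6.0823,0.9033) (cross=16.934)
ex = (C−B)/|BC| = (0.9675,0.2527); ey = (-0.2527,0.9675)
P = B + 1.62·ex + 2.86·ey = (-0.8134,2.0582)

-0.81 2.06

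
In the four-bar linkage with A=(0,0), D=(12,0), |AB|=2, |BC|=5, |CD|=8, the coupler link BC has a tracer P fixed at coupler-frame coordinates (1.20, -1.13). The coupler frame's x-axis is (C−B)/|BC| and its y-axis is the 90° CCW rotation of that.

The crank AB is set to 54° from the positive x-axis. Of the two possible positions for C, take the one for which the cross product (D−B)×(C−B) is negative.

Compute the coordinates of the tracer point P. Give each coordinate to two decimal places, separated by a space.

1.05 -0.03

A=(0,0), D=(12.00,0)
B = A + 2.00·(cos54°, sin54°) = (1.1756, 1.6180)
|BD| = 10.9447
circle(B,5.00) ∩ circle(D,8.00): a=3.6907, h=3.3733
  candidates: C₊=(5.3244,4.4086) cross=36.920; C₋=(4.3270,-2.2638) cross=-36.920
  mode - wants cross < 0 → take C=(4.3270,-2.2638) (cross=-36.920)
ex = (C−B)/|BC| = (0.6303,-0.7764); ey = (0.7764,0.6303)
P = B + 1.20·ex + -1.13·ey = (1.0546,-0.0258)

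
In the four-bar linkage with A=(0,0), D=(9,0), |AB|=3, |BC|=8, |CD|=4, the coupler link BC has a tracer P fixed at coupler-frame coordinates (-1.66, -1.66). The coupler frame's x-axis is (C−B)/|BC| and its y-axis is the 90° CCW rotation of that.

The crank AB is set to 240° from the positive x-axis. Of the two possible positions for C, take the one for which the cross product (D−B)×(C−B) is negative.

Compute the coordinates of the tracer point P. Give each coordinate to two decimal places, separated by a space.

-3.26 -4.15

A=(0,0), D=(9.00,0)
B = A + 3.00·(cos240°, sin240°) = (-1.5000, -2.5981)
|BD| = 10.8167
circle(B,8.00) ∩ circle(D,4.00): a=7.6271, h=2.4139
  candidates: C₊=(5.3240,1.5771) cross=26.110; C₋=(6.4836,-3.1093) cross=-26.110
  mode - wants cross < 0 → take C=(6.4836,-3.1093) (cross=-26.110)
ex = (C−B)/|BC| = (0.9980,-0.0639); ey = (0.0639,0.9980)
P = B + -1.66·ex + -1.66·ey = (-3.2627,-4.1486)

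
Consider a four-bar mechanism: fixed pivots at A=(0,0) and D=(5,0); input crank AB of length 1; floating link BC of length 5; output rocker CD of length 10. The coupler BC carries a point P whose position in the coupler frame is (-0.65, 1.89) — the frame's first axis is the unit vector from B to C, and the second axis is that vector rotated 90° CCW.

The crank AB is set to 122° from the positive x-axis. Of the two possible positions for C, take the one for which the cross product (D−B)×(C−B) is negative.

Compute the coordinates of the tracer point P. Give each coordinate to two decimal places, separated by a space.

A=(0,0), D=(5.00,0)
B = A + 1.00·(cos122°, sin122°) = (-0.5299, 0.8480)
|BD| = 5.5946
circle(B,5.00) ∩ circle(D,10.00): a=-3.9056, h=3.1218
  candidates: C₊=(-3.9172,4.5259) cross=17.465; C₋=(-4.8637,-1.6457) cross=-17.465
  mode - wants cross < 0 → take C=(-4.8637,-1.6457) (cross=-17.465)
ex = (C−B)/|BC| = (-0.8667,-0.4987); ey = (0.4987,-0.8667)
P = B + -0.65·ex + 1.89·ey = (0.9761,-0.4659)

0.98 -0.47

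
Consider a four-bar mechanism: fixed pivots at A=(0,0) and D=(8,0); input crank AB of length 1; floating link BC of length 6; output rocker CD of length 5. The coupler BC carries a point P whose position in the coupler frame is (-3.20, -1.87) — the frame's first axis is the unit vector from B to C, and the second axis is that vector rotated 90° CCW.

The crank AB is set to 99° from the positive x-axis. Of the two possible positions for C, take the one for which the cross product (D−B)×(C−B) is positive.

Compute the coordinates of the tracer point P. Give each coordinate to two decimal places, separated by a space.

-1.97 -2.24

A=(0,0), D=(8.00,0)
B = A + 1.00·(cos99°, sin99°) = (-0.1564, 0.9877)
|BD| = 8.2160
circle(B,6.00) ∩ circle(D,5.00): a=4.7774, h=3.6299
  candidates: C₊=(5.0227,4.0169) cross=29.823; C₋=(4.1500,-3.1902) cross=-29.823
  mode + wants cross > 0 → take C=(5.0227,4.0169) (cross=29.823)
ex = (C−B)/|BC| = (0.8632,0.5049); ey = (-0.5049,0.8632)
P = B + -3.20·ex + -1.87·ey = (-1.9745,-2.2421)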